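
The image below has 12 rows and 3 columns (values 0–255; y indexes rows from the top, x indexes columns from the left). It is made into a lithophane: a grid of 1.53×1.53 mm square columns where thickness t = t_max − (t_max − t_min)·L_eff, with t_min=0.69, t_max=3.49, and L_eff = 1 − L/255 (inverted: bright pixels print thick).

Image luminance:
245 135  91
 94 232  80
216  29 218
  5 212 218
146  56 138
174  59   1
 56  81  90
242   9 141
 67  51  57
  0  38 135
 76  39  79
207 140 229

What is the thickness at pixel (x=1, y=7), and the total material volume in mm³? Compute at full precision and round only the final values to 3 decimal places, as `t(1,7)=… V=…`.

t(1,7)=0.789 V=163.175

span = t_max - t_min = 3.49 - 0.69 = 2.800
L(1,7) = 9, L_eff = 1 - 9/255 = 0.964706 (inverted)
t(1,7) = 3.49 - 2.800·0.964706 = 0.789
Σt over all 12·3 pixels = 1185/17 ≈ 69.7058824
V = pitch²·Σt = 1.53²·1185/17 = 163.175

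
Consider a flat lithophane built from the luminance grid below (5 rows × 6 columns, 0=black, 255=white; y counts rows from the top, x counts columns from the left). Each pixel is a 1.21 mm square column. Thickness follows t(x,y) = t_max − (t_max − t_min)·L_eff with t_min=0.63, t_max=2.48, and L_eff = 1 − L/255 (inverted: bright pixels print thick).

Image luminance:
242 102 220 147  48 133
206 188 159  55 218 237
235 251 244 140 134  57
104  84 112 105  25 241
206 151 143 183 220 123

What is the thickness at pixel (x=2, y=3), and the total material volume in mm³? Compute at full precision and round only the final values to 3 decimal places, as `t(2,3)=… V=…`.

t(2,3)=1.443 V=77.733

span = t_max - t_min = 2.48 - 0.63 = 1.850
L(2,3) = 112, L_eff = 1 - 112/255 = 0.560784 (inverted)
t(2,3) = 2.48 - 1.850·0.560784 = 1.443
Σt over all 5·6 pixels = 90257/1700 ≈ 53.0923529
V = pitch²·Σt = 1.21²·90257/1700 = 77.733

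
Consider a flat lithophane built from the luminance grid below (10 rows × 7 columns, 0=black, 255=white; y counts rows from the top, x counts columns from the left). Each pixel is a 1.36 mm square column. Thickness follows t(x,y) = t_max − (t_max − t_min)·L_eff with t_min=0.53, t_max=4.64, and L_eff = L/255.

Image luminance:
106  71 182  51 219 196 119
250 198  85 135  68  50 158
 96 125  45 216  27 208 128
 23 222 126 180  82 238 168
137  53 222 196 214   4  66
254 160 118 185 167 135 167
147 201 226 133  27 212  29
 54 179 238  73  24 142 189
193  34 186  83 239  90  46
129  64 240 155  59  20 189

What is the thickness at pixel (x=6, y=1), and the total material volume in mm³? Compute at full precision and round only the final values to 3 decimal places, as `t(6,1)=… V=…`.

span = t_max - t_min = 4.64 - 0.53 = 4.110
L(6,1) = 158, L_eff = 158/255 = 0.619608
t(6,1) = 4.64 - 4.110·0.619608 = 2.093
Σt over all 10·7 pixels = 1466013/8500 ≈ 172.4721176
V = pitch²·Σt = 1.36²·1466013/8500 = 319.004

t(6,1)=2.093 V=319.004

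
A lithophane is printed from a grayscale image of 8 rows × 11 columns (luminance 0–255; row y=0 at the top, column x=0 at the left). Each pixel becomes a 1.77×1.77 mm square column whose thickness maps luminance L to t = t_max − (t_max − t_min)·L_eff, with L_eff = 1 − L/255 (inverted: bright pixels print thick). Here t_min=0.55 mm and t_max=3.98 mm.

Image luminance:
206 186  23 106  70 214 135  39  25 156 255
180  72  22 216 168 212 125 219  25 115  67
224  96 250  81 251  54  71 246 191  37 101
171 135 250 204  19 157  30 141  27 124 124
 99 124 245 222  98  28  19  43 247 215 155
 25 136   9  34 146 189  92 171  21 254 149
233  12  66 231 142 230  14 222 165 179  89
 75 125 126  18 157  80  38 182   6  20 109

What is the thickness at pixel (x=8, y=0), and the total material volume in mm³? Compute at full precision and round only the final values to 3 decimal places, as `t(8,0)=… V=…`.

t(8,0)=0.886 V=617.707

span = t_max - t_min = 3.98 - 0.55 = 3.430
L(8,0) = 25, L_eff = 1 - 25/255 = 0.901961 (inverted)
t(8,0) = 3.98 - 3.430·0.901961 = 0.886
Σt over all 8·11 pixels = 251389/1275 ≈ 197.1678431
V = pitch²·Σt = 1.77²·251389/1275 = 617.707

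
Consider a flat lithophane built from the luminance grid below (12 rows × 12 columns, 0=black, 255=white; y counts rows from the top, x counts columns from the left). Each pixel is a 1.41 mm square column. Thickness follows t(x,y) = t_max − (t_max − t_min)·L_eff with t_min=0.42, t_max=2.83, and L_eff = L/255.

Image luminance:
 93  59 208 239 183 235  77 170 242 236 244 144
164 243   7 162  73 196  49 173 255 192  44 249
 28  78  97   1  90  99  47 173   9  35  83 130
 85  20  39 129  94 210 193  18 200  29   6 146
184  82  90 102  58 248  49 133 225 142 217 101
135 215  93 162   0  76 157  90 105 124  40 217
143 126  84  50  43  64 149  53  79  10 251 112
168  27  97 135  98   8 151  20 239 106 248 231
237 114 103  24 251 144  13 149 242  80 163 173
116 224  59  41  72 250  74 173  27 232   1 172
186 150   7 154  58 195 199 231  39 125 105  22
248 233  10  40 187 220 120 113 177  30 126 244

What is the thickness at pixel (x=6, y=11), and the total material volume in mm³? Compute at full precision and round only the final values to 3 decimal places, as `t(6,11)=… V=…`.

t(6,11)=1.696 V=470.740

span = t_max - t_min = 2.83 - 0.42 = 2.410
L(6,11) = 120, L_eff = 120/255 = 0.470588
t(6,11) = 2.83 - 2.410·0.470588 = 1.696
Σt over all 12·12 pixels = 1006309/4250 ≈ 236.7785882
V = pitch²·Σt = 1.41²·1006309/4250 = 470.740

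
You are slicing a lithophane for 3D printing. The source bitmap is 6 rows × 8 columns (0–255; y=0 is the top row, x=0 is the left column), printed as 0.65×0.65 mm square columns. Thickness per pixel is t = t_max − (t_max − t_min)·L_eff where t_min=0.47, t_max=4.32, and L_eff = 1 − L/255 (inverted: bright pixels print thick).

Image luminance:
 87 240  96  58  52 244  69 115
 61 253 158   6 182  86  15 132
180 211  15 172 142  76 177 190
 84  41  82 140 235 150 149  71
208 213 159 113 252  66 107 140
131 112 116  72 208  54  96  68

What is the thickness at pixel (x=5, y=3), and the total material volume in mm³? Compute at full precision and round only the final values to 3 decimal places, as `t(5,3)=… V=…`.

span = t_max - t_min = 4.32 - 0.47 = 3.850
L(5,3) = 150, L_eff = 1 - 150/255 = 0.411765 (inverted)
t(5,3) = 4.32 - 3.850·0.411765 = 2.735
Σt over all 6·8 pixels = 48627/425 ≈ 114.4164706
V = pitch²·Σt = 0.65²·48627/425 = 48.341

t(5,3)=2.735 V=48.341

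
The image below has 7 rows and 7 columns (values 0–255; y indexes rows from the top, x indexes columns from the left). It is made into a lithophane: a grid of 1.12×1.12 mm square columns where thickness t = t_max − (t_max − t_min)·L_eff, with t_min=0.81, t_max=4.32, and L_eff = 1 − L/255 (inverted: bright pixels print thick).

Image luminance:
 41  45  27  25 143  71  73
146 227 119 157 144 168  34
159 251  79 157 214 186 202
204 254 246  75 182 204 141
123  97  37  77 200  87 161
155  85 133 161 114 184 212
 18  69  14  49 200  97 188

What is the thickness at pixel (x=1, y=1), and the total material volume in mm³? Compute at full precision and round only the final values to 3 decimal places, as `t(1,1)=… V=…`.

t(1,1)=3.935 V=160.897

span = t_max - t_min = 4.32 - 0.81 = 3.510
L(1,1) = 227, L_eff = 1 - 227/255 = 0.109804 (inverted)
t(1,1) = 4.32 - 3.510·0.109804 = 3.935
Σt over all 7·7 pixels = 54513/425 ≈ 128.2658824
V = pitch²·Σt = 1.12²·54513/425 = 160.897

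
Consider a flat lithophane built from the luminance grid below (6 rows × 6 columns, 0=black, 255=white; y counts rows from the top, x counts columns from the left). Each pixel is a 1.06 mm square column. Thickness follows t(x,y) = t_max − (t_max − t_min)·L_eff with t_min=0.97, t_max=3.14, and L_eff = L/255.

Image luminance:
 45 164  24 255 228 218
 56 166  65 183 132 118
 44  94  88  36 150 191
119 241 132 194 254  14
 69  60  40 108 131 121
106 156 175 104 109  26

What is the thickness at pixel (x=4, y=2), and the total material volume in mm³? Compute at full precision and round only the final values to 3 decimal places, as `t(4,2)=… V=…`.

span = t_max - t_min = 3.14 - 0.97 = 2.170
L(4,2) = 150, L_eff = 150/255 = 0.588235
t(4,2) = 3.14 - 2.170·0.588235 = 1.864
Σt over all 6·6 pixels = 160354/2125 ≈ 75.4607059
V = pitch²·Σt = 1.06²·160354/2125 = 84.788

t(4,2)=1.864 V=84.788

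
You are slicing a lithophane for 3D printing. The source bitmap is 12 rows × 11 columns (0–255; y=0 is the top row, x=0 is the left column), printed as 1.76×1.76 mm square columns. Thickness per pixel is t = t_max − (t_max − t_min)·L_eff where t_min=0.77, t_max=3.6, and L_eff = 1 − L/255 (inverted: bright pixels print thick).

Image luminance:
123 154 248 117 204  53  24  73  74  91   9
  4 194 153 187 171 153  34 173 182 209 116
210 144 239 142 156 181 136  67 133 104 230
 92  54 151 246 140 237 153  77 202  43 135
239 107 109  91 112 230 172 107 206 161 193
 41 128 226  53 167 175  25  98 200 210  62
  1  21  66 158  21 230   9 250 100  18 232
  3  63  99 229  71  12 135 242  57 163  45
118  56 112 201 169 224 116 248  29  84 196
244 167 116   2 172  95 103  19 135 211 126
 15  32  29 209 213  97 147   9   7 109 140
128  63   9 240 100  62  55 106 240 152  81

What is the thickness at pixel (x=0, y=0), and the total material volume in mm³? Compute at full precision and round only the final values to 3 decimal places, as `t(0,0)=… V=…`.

span = t_max - t_min = 3.6 - 0.77 = 2.830
L(0,0) = 123, L_eff = 1 - 123/255 = 0.517647 (inverted)
t(0,0) = 3.6 - 2.830·0.517647 = 2.135
Σt over all 12·11 pixels = 427819/1500 ≈ 285.2126667
V = pitch²·Σt = 1.76²·427819/1500 = 883.475

t(0,0)=2.135 V=883.475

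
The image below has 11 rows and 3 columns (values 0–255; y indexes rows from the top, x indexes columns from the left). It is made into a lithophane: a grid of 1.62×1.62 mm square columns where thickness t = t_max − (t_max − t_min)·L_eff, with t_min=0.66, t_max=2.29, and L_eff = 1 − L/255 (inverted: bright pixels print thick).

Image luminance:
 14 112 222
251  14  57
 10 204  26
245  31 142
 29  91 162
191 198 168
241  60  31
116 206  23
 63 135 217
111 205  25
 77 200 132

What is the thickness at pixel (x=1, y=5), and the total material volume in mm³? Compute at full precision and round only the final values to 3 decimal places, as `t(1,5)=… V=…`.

span = t_max - t_min = 2.29 - 0.66 = 1.630
L(1,5) = 198, L_eff = 1 - 198/255 = 0.223529 (inverted)
t(1,5) = 2.29 - 1.630·0.223529 = 1.926
Σt over all 11·3 pixels = 1208857/25500 ≈ 47.4061569
V = pitch²·Σt = 1.62²·1208857/25500 = 124.413

t(1,5)=1.926 V=124.413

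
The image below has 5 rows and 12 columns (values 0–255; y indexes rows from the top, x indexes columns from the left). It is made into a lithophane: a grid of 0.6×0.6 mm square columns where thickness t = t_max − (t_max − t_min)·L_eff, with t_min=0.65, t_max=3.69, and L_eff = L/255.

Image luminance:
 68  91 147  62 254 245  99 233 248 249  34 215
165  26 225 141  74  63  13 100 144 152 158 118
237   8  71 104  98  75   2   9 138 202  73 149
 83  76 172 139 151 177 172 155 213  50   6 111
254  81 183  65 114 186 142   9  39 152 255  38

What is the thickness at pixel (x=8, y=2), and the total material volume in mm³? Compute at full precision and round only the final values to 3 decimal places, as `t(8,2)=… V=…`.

t(8,2)=2.045 V=47.460

span = t_max - t_min = 3.69 - 0.65 = 3.040
L(8,2) = 138, L_eff = 138/255 = 0.541176
t(8,2) = 3.69 - 3.040·0.541176 = 2.045
Σt over all 5·12 pixels = 840437/6375 ≈ 131.8332549
V = pitch²·Σt = 0.6²·840437/6375 = 47.460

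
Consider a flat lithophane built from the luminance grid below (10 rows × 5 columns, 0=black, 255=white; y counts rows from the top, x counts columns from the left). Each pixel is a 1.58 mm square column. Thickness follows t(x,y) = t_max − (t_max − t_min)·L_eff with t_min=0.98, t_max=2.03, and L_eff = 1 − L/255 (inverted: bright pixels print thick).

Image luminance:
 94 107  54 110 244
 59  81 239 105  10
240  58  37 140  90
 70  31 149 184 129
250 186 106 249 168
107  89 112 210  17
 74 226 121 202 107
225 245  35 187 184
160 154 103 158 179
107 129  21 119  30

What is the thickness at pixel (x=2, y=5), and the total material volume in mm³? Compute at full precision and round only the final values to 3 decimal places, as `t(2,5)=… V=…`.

t(2,5)=1.441 V=189.046

span = t_max - t_min = 2.03 - 0.98 = 1.050
L(2,5) = 112, L_eff = 1 - 112/255 = 0.560784 (inverted)
t(2,5) = 2.03 - 1.050·0.560784 = 1.441
Σt over all 10·5 pixels = 128737/1700 ≈ 75.7276471
V = pitch²·Σt = 1.58²·128737/1700 = 189.046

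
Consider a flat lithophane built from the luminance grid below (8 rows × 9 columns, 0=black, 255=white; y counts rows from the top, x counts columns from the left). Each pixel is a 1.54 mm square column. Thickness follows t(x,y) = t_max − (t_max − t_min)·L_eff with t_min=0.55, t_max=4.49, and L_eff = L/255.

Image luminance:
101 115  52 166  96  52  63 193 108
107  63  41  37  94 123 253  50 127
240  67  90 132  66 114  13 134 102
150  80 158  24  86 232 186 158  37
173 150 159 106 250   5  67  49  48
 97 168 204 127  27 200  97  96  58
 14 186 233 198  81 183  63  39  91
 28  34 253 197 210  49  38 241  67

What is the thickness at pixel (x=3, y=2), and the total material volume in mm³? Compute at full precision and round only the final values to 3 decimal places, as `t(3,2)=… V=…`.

t(3,2)=2.450 V=466.360

span = t_max - t_min = 4.49 - 0.55 = 3.940
L(3,2) = 132, L_eff = 132/255 = 0.517647
t(3,2) = 4.49 - 3.940·0.517647 = 2.450
Σt over all 8·9 pixels = 417868/2125 ≈ 196.6437647
V = pitch²·Σt = 1.54²·417868/2125 = 466.360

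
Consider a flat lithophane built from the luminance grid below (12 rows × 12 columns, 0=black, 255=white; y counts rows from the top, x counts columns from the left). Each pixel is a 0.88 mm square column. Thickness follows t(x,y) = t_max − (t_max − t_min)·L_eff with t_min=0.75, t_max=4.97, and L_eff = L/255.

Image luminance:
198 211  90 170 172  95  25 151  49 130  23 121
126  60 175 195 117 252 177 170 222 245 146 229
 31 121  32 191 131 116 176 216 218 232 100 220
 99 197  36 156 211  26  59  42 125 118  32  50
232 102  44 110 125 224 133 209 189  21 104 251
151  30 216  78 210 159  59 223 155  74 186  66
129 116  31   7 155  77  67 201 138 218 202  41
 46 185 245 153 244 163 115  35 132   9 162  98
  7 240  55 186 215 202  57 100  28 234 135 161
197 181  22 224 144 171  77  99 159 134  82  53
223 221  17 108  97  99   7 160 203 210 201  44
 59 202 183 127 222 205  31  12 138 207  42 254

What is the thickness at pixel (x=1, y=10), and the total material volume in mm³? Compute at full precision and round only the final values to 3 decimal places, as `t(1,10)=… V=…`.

t(1,10)=1.313 V=307.664

span = t_max - t_min = 4.97 - 0.75 = 4.220
L(1,10) = 221, L_eff = 221/255 = 0.866667
t(1,10) = 4.97 - 4.220·0.866667 = 1.313
Σt over all 12·12 pixels = 1688497/4250 ≈ 397.2934118
V = pitch²·Σt = 0.88²·1688497/4250 = 307.664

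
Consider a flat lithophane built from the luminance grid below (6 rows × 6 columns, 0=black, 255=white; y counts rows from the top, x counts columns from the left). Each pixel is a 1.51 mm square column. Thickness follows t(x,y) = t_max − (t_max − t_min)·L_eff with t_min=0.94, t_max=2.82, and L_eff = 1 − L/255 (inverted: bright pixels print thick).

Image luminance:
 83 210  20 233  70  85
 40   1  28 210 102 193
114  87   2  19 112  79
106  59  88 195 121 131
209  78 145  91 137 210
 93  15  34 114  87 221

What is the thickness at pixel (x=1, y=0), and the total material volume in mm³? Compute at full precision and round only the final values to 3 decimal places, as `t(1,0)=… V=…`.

t(1,0)=2.488 V=141.407

span = t_max - t_min = 2.82 - 0.94 = 1.880
L(1,0) = 210, L_eff = 1 - 210/255 = 0.176471 (inverted)
t(1,0) = 2.82 - 1.880·0.176471 = 2.488
Σt over all 6·6 pixels = 131788/2125 ≈ 62.0178824
V = pitch²·Σt = 1.51²·131788/2125 = 141.407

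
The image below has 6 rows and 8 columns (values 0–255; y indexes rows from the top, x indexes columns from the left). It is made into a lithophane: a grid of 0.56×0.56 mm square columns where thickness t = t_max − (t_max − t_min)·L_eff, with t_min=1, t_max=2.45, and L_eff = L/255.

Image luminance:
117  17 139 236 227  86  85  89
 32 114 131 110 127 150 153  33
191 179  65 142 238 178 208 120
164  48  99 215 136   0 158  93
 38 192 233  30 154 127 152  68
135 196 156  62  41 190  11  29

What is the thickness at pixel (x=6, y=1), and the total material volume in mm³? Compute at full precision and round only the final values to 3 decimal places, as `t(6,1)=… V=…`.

t(6,1)=1.580 V=26.369

span = t_max - t_min = 2.45 - 1 = 1.450
L(6,1) = 153, L_eff = 153/255 = 0.600000
t(6,1) = 2.45 - 1.450·0.600000 = 1.580
Σt over all 6·8 pixels = 214417/2550 ≈ 84.0850980
V = pitch²·Σt = 0.56²·214417/2550 = 26.369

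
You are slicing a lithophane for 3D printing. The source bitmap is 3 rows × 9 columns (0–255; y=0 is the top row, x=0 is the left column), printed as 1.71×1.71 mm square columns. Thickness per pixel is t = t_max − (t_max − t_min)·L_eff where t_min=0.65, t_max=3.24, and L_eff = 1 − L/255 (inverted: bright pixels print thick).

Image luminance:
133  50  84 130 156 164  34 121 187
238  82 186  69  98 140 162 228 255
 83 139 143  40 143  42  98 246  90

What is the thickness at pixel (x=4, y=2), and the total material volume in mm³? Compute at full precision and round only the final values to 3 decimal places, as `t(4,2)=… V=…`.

span = t_max - t_min = 3.24 - 0.65 = 2.590
L(4,2) = 143, L_eff = 1 - 143/255 = 0.439216 (inverted)
t(4,2) = 3.24 - 2.590·0.439216 = 2.102
Σt over all 3·9 pixels = 341161/6375 ≈ 53.5154510
V = pitch²·Σt = 1.71²·341161/6375 = 156.485

t(4,2)=2.102 V=156.485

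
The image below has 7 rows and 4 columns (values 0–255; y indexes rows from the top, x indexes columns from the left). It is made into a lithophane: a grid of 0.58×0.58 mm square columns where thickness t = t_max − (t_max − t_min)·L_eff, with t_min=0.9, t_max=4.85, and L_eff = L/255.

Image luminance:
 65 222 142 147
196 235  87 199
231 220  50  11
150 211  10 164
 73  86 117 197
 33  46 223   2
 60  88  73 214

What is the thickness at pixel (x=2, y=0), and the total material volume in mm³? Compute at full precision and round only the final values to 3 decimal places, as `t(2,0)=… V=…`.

span = t_max - t_min = 4.85 - 0.9 = 3.950
L(2,0) = 142, L_eff = 142/255 = 0.556863
t(2,0) = 4.85 - 3.950·0.556863 = 2.650
Σt over all 7·4 pixels = 34331/425 ≈ 80.7788235
V = pitch²·Σt = 0.58²·34331/425 = 27.174

t(2,0)=2.650 V=27.174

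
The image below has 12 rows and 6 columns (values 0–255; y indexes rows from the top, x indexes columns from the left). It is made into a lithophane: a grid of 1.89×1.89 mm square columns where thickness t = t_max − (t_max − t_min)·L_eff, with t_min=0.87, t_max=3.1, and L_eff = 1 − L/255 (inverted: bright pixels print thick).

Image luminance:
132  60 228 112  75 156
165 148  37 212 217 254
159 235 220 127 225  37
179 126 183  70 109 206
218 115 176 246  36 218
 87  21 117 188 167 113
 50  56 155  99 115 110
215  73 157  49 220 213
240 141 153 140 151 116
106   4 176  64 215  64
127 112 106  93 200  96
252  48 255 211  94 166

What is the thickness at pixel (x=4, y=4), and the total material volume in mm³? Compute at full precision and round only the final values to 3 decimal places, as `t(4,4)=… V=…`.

t(4,4)=1.185 V=542.887

span = t_max - t_min = 3.1 - 0.87 = 2.230
L(4,4) = 36, L_eff = 1 - 36/255 = 0.858824 (inverted)
t(4,4) = 3.1 - 2.230·0.858824 = 1.185
Σt over all 12·6 pixels = 968872/6375 ≈ 151.9799216
V = pitch²·Σt = 1.89²·968872/6375 = 542.887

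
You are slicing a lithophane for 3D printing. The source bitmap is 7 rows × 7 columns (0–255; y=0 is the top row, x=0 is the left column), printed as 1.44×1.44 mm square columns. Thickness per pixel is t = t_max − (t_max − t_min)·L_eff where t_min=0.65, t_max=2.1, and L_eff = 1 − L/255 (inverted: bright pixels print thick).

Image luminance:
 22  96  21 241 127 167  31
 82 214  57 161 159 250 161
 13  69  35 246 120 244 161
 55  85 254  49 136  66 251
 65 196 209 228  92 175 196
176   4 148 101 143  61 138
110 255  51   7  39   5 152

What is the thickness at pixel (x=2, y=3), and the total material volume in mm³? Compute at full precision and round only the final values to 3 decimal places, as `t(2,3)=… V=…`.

span = t_max - t_min = 2.1 - 0.65 = 1.450
L(2,3) = 254, L_eff = 1 - 254/255 = 0.003922 (inverted)
t(2,3) = 2.1 - 1.450·0.003922 = 2.094
Σt over all 7·7 pixels = 340031/5100 ≈ 66.6727451
V = pitch²·Σt = 1.44²·340031/5100 = 138.253

t(2,3)=2.094 V=138.253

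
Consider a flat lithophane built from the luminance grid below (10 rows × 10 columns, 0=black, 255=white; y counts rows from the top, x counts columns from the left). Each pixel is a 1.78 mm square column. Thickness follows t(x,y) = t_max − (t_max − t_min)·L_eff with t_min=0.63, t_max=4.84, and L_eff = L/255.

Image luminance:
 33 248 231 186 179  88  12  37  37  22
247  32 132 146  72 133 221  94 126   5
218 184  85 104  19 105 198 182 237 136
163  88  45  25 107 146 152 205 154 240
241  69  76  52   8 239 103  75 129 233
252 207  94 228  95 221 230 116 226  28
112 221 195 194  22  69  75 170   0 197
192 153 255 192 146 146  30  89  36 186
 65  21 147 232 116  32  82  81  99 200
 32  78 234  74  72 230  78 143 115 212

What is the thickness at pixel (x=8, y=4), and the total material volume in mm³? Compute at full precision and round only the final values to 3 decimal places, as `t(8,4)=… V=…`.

span = t_max - t_min = 4.84 - 0.63 = 4.210
L(8,4) = 129, L_eff = 129/255 = 0.505882
t(8,4) = 4.84 - 4.210·0.505882 = 2.710
Σt over all 10·10 pixels = 6861001/25500 ≈ 269.0588627
V = pitch²·Σt = 1.78²·6861001/25500 = 852.486

t(8,4)=2.710 V=852.486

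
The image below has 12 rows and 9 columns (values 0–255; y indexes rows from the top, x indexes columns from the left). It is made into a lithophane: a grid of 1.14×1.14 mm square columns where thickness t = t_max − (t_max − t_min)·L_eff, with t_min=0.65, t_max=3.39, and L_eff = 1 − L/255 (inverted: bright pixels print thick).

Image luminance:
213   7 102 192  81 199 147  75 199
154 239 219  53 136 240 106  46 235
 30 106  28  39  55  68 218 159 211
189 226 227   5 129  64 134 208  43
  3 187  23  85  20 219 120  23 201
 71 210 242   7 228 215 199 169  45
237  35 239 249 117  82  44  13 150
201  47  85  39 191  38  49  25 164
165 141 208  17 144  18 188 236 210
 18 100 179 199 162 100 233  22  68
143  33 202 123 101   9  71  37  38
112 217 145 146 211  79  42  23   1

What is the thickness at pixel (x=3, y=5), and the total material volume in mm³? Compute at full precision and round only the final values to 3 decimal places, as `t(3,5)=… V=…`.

span = t_max - t_min = 3.39 - 0.65 = 2.740
L(3,5) = 7, L_eff = 1 - 7/255 = 0.972549 (inverted)
t(3,5) = 3.39 - 2.740·0.972549 = 0.725
Σt over all 12·9 pixels = 540553/2550 ≈ 211.9815686
V = pitch²·Σt = 1.14²·540553/2550 = 275.491

t(3,5)=0.725 V=275.491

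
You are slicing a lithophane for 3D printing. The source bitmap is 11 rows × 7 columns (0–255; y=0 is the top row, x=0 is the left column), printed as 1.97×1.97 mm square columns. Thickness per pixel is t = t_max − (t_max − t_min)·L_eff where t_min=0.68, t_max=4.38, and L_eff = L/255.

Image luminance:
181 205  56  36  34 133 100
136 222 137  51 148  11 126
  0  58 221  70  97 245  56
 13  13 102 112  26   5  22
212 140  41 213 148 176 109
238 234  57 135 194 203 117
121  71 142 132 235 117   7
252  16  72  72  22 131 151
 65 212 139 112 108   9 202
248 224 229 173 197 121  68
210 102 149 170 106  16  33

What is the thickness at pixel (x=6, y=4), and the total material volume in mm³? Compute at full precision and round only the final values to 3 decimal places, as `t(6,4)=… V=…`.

t(6,4)=2.798 V=787.037

span = t_max - t_min = 4.38 - 0.68 = 3.700
L(6,4) = 109, L_eff = 109/255 = 0.427451
t(6,4) = 4.38 - 3.700·0.427451 = 2.798
Σt over all 11·7 pixels = 86189/425 ≈ 202.7976471
V = pitch²·Σt = 1.97²·86189/425 = 787.037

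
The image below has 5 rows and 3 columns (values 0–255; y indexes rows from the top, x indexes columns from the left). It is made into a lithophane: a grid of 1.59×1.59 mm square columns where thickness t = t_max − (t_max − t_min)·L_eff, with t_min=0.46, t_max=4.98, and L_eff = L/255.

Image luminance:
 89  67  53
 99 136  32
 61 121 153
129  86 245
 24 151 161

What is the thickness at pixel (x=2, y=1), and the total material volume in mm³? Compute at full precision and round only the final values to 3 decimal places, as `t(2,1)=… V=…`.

t(2,1)=4.413 V=116.836

span = t_max - t_min = 4.98 - 0.46 = 4.520
L(2,1) = 32, L_eff = 32/255 = 0.125490
t(2,1) = 4.98 - 4.520·0.125490 = 4.413
Σt over all 5·3 pixels = 589243/12750 ≈ 46.2151373
V = pitch²·Σt = 1.59²·589243/12750 = 116.836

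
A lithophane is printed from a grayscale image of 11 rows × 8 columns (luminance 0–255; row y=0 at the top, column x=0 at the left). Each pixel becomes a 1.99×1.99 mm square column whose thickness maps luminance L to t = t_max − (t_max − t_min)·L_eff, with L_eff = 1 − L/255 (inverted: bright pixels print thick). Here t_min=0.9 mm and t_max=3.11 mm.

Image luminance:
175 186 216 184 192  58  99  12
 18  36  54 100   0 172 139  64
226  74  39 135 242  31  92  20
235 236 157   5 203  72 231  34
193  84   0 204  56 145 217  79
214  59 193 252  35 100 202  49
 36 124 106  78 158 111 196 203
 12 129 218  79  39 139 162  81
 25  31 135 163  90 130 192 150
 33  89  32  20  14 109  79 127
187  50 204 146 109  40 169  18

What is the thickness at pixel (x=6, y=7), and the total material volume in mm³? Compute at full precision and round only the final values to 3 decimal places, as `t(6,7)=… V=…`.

t(6,7)=2.304 V=657.947

span = t_max - t_min = 3.11 - 0.9 = 2.210
L(6,7) = 162, L_eff = 1 - 162/255 = 0.364706 (inverted)
t(6,7) = 3.11 - 2.210·0.364706 = 2.304
Σt over all 11·8 pixels = 166.144
V = pitch²·Σt = 1.99²·166.144 = 657.947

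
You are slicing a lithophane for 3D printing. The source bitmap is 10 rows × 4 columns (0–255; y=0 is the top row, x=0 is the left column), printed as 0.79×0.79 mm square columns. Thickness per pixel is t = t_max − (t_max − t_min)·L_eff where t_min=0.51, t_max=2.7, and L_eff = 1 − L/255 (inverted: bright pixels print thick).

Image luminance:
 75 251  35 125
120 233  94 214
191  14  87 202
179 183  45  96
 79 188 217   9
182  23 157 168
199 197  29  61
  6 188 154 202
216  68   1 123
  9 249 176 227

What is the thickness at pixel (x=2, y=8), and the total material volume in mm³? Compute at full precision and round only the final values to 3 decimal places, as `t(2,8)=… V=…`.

span = t_max - t_min = 2.7 - 0.51 = 2.190
L(2,8) = 1, L_eff = 1 - 1/255 = 0.996078 (inverted)
t(2,8) = 2.7 - 2.190·0.996078 = 0.519
Σt over all 10·4 pixels = 139564/2125 ≈ 65.6771765
V = pitch²·Σt = 0.79²·139564/2125 = 40.989

t(2,8)=0.519 V=40.989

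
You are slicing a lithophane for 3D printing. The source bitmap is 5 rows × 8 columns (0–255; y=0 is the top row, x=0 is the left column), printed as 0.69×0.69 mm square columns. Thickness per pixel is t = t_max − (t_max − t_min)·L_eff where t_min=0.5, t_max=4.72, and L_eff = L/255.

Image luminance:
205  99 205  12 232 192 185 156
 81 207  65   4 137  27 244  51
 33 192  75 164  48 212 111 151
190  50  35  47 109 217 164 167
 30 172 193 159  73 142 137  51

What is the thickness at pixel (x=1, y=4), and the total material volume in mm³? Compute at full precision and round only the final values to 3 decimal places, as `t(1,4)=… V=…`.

span = t_max - t_min = 4.72 - 0.5 = 4.220
L(1,4) = 172, L_eff = 172/255 = 0.674510
t(1,4) = 4.72 - 4.220·0.674510 = 1.874
Σt over all 5·8 pixels = 673568/6375 ≈ 105.6577255
V = pitch²·Σt = 0.69²·673568/6375 = 50.304

t(1,4)=1.874 V=50.304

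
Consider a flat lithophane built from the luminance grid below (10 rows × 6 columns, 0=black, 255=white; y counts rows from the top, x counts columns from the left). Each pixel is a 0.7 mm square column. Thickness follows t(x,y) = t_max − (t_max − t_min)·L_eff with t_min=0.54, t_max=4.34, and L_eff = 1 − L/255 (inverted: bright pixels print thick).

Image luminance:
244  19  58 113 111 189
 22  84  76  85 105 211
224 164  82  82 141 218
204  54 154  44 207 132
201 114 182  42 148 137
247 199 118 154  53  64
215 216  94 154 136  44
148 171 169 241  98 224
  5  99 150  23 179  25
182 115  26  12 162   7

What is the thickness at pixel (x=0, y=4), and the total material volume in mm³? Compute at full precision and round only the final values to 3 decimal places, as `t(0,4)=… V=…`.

t(0,4)=3.535 V=71.203

span = t_max - t_min = 4.34 - 0.54 = 3.800
L(0,4) = 201, L_eff = 1 - 201/255 = 0.211765 (inverted)
t(0,4) = 4.34 - 3.800·0.211765 = 3.535
Σt over all 10·6 pixels = 185273/1275 ≈ 145.3121569
V = pitch²·Σt = 0.7²·185273/1275 = 71.203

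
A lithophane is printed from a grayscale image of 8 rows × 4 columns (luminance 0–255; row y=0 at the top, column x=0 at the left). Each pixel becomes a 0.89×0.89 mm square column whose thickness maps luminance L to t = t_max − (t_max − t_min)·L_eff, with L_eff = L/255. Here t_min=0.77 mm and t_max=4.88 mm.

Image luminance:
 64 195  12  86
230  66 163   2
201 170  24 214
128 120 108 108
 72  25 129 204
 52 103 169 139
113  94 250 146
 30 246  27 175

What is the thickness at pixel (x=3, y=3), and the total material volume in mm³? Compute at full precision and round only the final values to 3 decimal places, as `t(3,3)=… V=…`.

t(3,3)=3.139 V=74.351

span = t_max - t_min = 4.88 - 0.77 = 4.110
L(3,3) = 108, L_eff = 108/255 = 0.423529
t(3,3) = 4.88 - 4.110·0.423529 = 3.139
Σt over all 8·4 pixels = 159571/1700 ≈ 93.8652941
V = pitch²·Σt = 0.89²·159571/1700 = 74.351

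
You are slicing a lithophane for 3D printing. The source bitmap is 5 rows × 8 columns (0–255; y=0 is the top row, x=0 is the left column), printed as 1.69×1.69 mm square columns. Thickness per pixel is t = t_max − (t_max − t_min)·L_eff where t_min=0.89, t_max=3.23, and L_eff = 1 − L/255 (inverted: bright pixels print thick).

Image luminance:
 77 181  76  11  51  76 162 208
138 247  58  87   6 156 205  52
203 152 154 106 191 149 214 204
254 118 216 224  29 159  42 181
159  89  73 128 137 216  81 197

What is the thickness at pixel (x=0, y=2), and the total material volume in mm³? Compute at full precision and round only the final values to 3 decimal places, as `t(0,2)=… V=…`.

t(0,2)=2.753 V=244.961

span = t_max - t_min = 3.23 - 0.89 = 2.340
L(0,2) = 203, L_eff = 1 - 203/255 = 0.203922 (inverted)
t(0,2) = 3.23 - 2.340·0.203922 = 2.753
Σt over all 5·8 pixels = 364513/4250 ≈ 85.7677647
V = pitch²·Σt = 1.69²·364513/4250 = 244.961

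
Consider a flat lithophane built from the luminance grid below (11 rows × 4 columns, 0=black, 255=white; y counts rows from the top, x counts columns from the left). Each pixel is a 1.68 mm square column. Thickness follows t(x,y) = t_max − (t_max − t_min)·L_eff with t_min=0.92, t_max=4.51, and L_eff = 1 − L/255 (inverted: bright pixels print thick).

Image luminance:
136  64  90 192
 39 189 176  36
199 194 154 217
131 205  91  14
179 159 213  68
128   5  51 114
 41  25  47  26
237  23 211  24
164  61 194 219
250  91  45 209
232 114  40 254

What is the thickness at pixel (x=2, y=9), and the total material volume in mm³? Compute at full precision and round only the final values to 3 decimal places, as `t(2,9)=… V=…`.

t(2,9)=1.554 V=334.820

span = t_max - t_min = 4.51 - 0.92 = 3.590
L(2,9) = 45, L_eff = 1 - 45/255 = 0.823529 (inverted)
t(2,9) = 4.51 - 3.590·0.823529 = 1.554
Σt over all 11·4 pixels = 3025049/25500 ≈ 118.6293725
V = pitch²·Σt = 1.68²·3025049/25500 = 334.820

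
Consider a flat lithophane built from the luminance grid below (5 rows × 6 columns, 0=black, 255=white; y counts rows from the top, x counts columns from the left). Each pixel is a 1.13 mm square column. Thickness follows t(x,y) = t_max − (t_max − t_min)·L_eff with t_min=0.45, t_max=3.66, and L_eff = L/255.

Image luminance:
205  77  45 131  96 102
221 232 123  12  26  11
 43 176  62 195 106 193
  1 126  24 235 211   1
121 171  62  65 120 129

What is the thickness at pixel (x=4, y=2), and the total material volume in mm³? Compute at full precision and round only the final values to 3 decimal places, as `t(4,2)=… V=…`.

span = t_max - t_min = 3.66 - 0.45 = 3.210
L(4,2) = 106, L_eff = 106/255 = 0.415686
t(4,2) = 3.66 - 3.210·0.415686 = 2.326
Σt over all 5·6 pixels = 288923/4250 ≈ 67.9818824
V = pitch²·Σt = 1.13²·288923/4250 = 86.806

t(4,2)=2.326 V=86.806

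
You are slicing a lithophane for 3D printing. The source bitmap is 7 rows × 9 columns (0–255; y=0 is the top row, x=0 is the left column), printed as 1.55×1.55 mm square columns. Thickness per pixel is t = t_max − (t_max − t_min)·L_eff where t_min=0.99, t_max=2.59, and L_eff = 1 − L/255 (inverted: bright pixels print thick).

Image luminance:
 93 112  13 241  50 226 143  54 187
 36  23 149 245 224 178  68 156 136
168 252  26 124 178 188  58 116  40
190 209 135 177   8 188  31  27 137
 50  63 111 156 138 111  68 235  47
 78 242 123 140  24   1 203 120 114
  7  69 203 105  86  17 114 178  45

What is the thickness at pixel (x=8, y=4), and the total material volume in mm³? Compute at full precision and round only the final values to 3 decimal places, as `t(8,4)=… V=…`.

span = t_max - t_min = 2.59 - 0.99 = 1.600
L(8,4) = 47, L_eff = 1 - 47/255 = 0.815686 (inverted)
t(8,4) = 2.59 - 1.600·0.815686 = 1.285
Σt over all 7·9 pixels = 7413/68 ≈ 109.0147059
V = pitch²·Σt = 1.55²·7413/68 = 261.908

t(8,4)=1.285 V=261.908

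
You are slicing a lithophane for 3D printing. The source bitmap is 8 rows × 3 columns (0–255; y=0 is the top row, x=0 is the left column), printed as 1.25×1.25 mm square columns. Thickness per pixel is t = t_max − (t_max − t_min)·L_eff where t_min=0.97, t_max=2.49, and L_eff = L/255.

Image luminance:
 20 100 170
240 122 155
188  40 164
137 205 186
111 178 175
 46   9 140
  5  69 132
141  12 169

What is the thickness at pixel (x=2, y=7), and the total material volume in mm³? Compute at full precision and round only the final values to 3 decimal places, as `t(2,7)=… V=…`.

span = t_max - t_min = 2.49 - 0.97 = 1.520
L(2,7) = 169, L_eff = 169/255 = 0.662745
t(2,7) = 2.49 - 1.520·0.662745 = 1.483
Σt over all 8·3 pixels = 270238/6375 ≈ 42.3902745
V = pitch²·Σt = 1.25²·270238/6375 = 66.235

t(2,7)=1.483 V=66.235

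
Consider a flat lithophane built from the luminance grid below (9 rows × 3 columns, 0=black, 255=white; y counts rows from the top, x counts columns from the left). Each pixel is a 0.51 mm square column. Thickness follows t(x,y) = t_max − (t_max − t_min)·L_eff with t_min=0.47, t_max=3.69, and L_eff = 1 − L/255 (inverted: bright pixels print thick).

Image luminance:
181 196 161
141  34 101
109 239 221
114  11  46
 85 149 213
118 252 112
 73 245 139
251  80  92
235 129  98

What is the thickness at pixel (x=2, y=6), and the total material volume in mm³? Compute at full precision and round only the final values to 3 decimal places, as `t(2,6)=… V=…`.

span = t_max - t_min = 3.69 - 0.47 = 3.220
L(2,6) = 139, L_eff = 1 - 139/255 = 0.454902 (inverted)
t(2,6) = 3.69 - 3.220·0.454902 = 2.225
Σt over all 9·3 pixels = 60.99
V = pitch²·Σt = 0.51²·60.99 = 15.863

t(2,6)=2.225 V=15.863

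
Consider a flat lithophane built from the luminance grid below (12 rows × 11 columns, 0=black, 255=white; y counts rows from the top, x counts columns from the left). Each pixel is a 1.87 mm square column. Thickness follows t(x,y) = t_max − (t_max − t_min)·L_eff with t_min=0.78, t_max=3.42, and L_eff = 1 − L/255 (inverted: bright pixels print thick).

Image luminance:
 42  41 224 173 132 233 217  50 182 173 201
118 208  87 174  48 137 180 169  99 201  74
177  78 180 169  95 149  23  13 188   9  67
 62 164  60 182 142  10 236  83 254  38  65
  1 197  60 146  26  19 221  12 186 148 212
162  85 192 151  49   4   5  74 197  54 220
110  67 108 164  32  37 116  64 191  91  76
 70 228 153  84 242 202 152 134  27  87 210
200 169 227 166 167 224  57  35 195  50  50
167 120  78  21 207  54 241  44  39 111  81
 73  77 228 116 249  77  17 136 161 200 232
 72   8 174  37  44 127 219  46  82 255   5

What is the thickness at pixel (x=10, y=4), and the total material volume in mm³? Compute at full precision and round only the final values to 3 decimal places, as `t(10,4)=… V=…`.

span = t_max - t_min = 3.42 - 0.78 = 2.640
L(10,4) = 212, L_eff = 1 - 212/255 = 0.168627 (inverted)
t(10,4) = 3.42 - 2.640·0.168627 = 2.975
Σt over all 12·11 pixels = 571032/2125 ≈ 268.7209412
V = pitch²·Σt = 1.87²·571032/2125 = 939.690

t(10,4)=2.975 V=939.690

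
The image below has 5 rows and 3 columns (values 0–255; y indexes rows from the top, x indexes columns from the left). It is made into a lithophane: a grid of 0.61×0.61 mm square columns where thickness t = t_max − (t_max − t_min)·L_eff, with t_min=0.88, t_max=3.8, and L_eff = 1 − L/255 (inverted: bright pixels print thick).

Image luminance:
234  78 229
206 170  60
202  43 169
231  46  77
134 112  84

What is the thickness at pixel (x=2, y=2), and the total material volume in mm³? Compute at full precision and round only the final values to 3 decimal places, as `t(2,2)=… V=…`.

t(2,2)=2.815 V=13.753

span = t_max - t_min = 3.8 - 0.88 = 2.920
L(2,2) = 169, L_eff = 1 - 169/255 = 0.337255 (inverted)
t(2,2) = 3.8 - 2.920·0.337255 = 2.815
Σt over all 5·3 pixels = 1885/51 ≈ 36.9607843
V = pitch²·Σt = 0.61²·1885/51 = 13.753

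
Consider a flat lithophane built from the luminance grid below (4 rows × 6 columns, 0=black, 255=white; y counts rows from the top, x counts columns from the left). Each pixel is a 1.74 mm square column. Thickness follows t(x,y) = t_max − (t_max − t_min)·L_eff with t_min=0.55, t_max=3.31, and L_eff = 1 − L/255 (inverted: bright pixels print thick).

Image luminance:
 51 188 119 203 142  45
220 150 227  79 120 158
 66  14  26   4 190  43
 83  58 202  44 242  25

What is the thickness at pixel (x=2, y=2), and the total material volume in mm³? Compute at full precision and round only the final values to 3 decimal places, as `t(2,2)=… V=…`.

span = t_max - t_min = 3.31 - 0.55 = 2.760
L(2,2) = 26, L_eff = 1 - 26/255 = 0.898039 (inverted)
t(2,2) = 3.31 - 2.760·0.898039 = 0.831
Σt over all 4·6 pixels = 90127/2125 ≈ 42.4127059
V = pitch²·Σt = 1.74²·90127/2125 = 128.409

t(2,2)=0.831 V=128.409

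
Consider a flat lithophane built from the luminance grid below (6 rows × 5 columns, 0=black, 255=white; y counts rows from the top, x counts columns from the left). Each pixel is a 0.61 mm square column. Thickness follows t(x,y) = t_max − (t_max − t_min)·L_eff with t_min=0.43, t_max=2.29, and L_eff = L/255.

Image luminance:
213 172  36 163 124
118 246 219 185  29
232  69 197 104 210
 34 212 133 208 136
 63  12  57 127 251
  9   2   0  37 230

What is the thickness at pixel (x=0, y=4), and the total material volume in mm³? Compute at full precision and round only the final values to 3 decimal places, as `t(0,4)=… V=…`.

span = t_max - t_min = 2.29 - 0.43 = 1.860
L(0,4) = 63, L_eff = 63/255 = 0.247059
t(0,4) = 2.29 - 1.860·0.247059 = 1.830
Σt over all 6·5 pixels = 173307/4250 ≈ 40.7781176
V = pitch²·Σt = 0.61²·173307/4250 = 15.174

t(0,4)=1.830 V=15.174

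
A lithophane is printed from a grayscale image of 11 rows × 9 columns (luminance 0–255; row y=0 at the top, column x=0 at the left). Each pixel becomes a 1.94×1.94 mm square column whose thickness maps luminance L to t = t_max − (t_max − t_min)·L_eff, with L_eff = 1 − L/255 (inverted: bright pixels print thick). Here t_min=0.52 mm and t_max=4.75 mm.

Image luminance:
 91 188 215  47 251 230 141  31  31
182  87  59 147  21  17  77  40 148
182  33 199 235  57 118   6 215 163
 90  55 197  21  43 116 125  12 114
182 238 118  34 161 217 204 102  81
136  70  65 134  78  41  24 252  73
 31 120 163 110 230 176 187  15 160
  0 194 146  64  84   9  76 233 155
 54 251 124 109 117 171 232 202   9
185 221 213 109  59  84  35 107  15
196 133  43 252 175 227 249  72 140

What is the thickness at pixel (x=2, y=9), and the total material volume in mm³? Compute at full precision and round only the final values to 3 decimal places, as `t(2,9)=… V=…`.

span = t_max - t_min = 4.75 - 0.52 = 4.230
L(2,9) = 213, L_eff = 1 - 213/255 = 0.164706 (inverted)
t(2,9) = 4.75 - 4.230·0.164706 = 4.053
Σt over all 11·9 pixels = 2148051/8500 ≈ 252.7118824
V = pitch²·Σt = 1.94²·2148051/8500 = 951.106

t(2,9)=4.053 V=951.106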